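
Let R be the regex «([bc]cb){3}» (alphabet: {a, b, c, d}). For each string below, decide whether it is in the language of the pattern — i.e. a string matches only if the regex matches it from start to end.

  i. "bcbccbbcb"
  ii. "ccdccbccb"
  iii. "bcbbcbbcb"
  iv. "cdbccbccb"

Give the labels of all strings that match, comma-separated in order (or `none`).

i, iii

i. "bcbccbbcb" → match
ii. "ccdccbccb" → no match
iii. "bcbbcbbcb" → match
iv. "cdbccbccb" → no match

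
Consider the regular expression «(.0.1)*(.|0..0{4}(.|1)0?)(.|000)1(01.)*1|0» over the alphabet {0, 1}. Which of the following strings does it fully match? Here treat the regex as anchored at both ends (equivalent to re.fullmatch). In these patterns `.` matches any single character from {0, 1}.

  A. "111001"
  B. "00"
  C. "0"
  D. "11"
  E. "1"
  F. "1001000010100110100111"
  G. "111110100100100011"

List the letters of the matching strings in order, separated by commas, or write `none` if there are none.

A. "111001" → no match
B. "00" → no match
C. "0" → match
D. "11" → no match
E. "1" → no match
F → match
G → no match

C, F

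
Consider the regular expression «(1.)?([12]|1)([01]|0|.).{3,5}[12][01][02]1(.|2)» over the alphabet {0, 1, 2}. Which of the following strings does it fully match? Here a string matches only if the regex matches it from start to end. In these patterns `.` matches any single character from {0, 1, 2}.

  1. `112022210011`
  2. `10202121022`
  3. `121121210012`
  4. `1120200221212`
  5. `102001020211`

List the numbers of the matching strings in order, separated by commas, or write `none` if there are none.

1, 3, 4, 5

1 → match
2 → no match
3 → match
4 → match
5 → match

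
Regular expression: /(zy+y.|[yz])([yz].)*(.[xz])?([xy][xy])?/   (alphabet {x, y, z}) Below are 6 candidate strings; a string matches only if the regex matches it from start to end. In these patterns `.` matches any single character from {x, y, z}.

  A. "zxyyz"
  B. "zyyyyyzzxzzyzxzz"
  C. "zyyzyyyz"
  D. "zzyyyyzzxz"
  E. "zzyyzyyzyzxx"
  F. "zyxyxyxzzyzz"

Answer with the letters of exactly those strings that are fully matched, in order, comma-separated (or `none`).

C

A. "zxyyz" → no match
B → no match
C. "zyyzyyyz" → match
D. "zzyyyyzzxz" → no match
E. "zzyyzyyzyzxx" → no match
F. "zyxyxyxzzyzz" → no match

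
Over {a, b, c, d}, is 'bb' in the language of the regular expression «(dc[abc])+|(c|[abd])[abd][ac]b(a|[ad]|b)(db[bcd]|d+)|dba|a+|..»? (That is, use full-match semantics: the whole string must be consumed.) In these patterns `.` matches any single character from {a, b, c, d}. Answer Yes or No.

Yes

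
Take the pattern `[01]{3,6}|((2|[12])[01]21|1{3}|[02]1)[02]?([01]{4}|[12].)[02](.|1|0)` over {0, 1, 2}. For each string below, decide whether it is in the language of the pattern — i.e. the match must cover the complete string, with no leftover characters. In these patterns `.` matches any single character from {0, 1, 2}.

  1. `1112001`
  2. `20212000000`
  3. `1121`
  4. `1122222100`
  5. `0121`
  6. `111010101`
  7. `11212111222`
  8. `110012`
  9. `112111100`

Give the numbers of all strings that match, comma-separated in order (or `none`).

1. `1112001` → match
2. `20212000000` → match
3. `1121` → no match
4. `1122222100` → no match
5. `0121` → no match
6. `111010101` → match
7. `11212111222` → no match
8. `110012` → no match
9. `112111100` → no match

1, 2, 6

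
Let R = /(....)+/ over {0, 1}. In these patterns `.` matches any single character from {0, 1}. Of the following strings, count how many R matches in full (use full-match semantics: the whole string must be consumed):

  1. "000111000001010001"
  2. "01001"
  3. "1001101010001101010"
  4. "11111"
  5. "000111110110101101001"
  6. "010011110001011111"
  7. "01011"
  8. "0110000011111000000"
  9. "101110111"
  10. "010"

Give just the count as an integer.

0

1 → no match
2 → no match
3 → no match
4 → no match
5 → no match
6 → no match
7 → no match
8 → no match
9 → no match
10 → no match
Total matched: 0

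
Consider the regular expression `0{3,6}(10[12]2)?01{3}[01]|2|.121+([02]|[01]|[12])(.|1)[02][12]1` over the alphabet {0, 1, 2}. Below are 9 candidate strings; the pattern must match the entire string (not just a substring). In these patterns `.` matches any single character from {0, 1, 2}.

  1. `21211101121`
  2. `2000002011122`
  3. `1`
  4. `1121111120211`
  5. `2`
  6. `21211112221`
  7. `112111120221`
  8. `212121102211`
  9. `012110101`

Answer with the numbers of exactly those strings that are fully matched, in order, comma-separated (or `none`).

1 → no match
2 → no match
3 → no match
4 → match
5 → match
6 → match
7 → match
8 → no match
9 → no match

4, 5, 6, 7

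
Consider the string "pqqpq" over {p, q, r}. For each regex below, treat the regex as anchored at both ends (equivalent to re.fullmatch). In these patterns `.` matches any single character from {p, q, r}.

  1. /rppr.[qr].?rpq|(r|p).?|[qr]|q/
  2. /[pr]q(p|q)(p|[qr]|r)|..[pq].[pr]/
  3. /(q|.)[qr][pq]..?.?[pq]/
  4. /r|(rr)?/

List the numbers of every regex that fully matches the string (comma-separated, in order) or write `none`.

3

1 → no match
2 → no match
3 → match
4 → no match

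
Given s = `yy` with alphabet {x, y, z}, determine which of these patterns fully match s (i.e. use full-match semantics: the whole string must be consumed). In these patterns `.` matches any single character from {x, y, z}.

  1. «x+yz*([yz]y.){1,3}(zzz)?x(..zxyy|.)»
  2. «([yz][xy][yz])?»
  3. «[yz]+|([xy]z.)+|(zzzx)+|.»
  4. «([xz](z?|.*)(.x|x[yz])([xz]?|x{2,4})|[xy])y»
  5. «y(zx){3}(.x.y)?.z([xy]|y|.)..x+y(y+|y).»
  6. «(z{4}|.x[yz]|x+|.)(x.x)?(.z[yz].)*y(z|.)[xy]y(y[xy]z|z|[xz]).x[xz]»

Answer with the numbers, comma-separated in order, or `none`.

3, 4

1 → no match — must start with `x`
2 → no match
3 → match
4 → match
5 → no match — must start with `yzx`
6 → no match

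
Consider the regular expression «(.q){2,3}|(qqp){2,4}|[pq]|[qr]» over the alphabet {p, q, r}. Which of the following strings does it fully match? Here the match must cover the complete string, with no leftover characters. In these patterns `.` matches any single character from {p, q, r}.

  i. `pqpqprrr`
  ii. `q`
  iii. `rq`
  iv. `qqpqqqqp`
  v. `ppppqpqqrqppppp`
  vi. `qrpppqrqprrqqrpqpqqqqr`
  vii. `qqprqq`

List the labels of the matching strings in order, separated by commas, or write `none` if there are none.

ii

i. `pqpqprrr` → no match
ii. `q` → match
iii. `rq` → no match
iv. `qqpqqqqp` → no match
v → no match
vi → no match
vii. `qqprqq` → no match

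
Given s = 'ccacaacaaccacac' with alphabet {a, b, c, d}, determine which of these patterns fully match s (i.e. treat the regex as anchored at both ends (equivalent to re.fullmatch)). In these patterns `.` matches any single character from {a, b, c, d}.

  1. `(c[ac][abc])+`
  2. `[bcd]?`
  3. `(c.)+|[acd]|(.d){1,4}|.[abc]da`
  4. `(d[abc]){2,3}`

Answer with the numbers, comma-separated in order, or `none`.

1 → match
2 → no match
3 → no match
4 → no match — must start with 'd'

1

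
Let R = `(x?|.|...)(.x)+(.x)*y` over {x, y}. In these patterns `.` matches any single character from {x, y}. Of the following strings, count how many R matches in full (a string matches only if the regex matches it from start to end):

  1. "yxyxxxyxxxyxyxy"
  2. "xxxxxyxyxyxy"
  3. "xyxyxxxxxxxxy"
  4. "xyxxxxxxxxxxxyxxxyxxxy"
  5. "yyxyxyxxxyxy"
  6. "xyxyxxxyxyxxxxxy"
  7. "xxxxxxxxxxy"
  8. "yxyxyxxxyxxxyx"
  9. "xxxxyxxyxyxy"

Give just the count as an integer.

6

1 → match
2 → match
3 → no match
4 → match
5 → match
6 → match
7 → match
8 → no match — must end with "y"
9 → no match
Total matched: 6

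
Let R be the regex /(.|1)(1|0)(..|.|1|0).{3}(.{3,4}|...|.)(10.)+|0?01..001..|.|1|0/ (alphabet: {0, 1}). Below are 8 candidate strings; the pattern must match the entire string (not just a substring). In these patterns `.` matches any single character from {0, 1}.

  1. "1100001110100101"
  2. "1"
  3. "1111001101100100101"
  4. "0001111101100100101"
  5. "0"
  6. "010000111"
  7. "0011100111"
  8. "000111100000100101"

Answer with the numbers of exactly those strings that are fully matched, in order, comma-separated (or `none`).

1 → match
2. "1" → match
3 → match
4 → match
5. "0" → match
6. "010000111" → match
7. "0011100111" → match
8 → no match

1, 2, 3, 4, 5, 6, 7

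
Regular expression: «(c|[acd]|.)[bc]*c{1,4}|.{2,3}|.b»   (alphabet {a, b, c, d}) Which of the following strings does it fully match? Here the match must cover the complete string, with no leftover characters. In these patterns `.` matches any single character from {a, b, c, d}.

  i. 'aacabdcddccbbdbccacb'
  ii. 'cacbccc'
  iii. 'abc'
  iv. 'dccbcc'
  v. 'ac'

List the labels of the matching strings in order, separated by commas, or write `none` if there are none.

i → no match
ii → no match
iii → match
iv → match
v → match

iii, iv, v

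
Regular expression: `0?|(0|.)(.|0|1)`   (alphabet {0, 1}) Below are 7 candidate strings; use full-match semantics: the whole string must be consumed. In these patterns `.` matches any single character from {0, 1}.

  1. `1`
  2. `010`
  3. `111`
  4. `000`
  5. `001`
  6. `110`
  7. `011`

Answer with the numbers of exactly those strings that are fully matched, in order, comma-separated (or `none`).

none

1 → no match
2 → no match
3 → no match
4 → no match
5 → no match
6 → no match
7 → no match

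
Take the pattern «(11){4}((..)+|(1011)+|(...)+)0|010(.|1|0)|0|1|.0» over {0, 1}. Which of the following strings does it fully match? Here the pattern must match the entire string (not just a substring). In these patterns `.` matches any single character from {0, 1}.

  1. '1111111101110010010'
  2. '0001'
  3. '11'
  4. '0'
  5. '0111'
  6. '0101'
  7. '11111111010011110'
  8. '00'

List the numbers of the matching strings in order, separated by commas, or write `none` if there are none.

1 → match
2 → no match
3 → no match
4 → match
5 → no match
6 → match
7 → match
8 → match

1, 4, 6, 7, 8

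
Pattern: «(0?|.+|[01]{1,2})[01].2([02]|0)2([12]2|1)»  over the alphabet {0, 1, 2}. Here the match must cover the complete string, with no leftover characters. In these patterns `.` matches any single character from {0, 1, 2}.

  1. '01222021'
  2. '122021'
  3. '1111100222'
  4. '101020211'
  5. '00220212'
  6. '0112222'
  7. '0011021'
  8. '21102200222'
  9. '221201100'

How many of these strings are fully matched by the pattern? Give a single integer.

1 → no match
2 → match
3 → no match
4 → no match
5 → match
6 → no match
7 → no match
8 → no match
9 → no match
Total matched: 2

2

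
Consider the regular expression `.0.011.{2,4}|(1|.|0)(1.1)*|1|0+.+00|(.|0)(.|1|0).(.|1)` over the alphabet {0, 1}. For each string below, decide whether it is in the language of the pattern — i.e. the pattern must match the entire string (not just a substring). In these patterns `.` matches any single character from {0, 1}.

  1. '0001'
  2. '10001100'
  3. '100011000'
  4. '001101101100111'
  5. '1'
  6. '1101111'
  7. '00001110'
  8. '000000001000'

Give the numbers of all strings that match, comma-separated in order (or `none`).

1. '0001' → match
2. '10001100' → match
3. '100011000' → match
4 → no match
5. '1' → match
6. '1101111' → match
7. '00001110' → match
8. '000000001000' → match

1, 2, 3, 5, 6, 7, 8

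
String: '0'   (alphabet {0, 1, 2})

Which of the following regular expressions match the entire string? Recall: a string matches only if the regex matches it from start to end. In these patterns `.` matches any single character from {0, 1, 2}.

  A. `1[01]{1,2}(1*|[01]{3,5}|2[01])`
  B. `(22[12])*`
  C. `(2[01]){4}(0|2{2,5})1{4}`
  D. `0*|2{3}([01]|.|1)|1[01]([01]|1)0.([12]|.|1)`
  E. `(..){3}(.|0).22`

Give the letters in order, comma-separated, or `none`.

D

A → no match — must start with '1'
B → no match
C → no match — must start with '2'
D → match
E → no match — must end with '22'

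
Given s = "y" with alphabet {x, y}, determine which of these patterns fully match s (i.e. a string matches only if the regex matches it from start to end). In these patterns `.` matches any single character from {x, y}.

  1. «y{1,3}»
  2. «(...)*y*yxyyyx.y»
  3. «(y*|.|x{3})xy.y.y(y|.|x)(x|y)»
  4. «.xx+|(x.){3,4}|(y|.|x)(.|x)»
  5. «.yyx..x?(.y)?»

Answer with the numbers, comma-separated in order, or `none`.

1

1 → match
2 → no match
3 → no match
4 → no match
5 → no match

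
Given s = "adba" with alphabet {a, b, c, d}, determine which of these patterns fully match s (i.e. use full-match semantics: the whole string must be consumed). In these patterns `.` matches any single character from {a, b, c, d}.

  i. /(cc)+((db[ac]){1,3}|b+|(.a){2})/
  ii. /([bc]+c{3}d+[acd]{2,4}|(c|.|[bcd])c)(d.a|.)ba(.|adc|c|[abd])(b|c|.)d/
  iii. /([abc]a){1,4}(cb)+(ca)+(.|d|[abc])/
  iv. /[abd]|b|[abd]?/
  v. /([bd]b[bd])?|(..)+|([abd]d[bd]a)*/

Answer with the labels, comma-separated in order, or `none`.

i → no match — must start with "cc"
ii → no match — must end with "d"
iii → no match
iv → no match
v → match

v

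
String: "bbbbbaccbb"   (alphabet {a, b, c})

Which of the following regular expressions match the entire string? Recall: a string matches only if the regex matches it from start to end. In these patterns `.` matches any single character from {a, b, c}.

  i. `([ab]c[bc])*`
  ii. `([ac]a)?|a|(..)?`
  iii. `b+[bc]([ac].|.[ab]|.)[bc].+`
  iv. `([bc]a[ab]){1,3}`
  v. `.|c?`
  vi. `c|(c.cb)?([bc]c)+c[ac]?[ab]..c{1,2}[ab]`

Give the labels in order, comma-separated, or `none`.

iii

i → no match
ii → no match
iii → match
iv → no match
v → no match
vi → no match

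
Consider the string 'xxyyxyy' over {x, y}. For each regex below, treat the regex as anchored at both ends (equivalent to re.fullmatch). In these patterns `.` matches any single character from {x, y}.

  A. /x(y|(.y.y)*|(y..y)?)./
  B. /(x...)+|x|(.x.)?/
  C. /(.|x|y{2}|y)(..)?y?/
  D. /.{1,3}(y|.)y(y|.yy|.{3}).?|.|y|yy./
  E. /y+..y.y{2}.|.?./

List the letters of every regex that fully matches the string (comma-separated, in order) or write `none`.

D

A → no match
B → no match
C → no match
D → match
E → no match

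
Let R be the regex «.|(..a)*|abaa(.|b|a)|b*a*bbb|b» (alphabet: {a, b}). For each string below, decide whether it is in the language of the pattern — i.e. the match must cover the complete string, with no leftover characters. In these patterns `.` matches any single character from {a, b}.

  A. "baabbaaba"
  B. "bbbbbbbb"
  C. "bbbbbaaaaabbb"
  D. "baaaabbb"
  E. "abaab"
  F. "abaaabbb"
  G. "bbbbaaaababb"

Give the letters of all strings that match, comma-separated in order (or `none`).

A → match
B → match
C → match
D → match
E → match
F → no match
G → no match

A, B, C, D, E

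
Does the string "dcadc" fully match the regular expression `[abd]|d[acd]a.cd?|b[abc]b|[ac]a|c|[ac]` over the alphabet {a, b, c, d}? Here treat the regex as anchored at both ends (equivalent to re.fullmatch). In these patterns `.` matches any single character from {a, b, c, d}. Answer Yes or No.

Yes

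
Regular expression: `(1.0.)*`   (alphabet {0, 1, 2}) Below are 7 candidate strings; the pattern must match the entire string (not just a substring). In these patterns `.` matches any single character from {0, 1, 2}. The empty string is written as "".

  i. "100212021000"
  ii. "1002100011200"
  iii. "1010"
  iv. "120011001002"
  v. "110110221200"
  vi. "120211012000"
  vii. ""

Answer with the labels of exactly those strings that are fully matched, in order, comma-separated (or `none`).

i, iv, vii

i → match
ii → no match
iii → no match
iv → match
v → no match
vi → no match
vii → match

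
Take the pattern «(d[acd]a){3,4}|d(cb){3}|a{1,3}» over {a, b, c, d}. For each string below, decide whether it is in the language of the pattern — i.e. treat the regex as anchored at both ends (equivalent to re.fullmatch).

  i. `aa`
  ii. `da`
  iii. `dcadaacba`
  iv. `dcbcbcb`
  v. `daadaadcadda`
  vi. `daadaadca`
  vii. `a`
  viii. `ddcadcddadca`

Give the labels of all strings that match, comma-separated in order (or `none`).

i. `aa` → match
ii. `da` → no match
iii. `dcadaacba` → no match
iv. `dcbcbcb` → match
v. `daadaadcadda` → match
vi. `daadaadca` → match
vii. `a` → match
viii. `ddcadcddadca` → no match

i, iv, v, vi, vii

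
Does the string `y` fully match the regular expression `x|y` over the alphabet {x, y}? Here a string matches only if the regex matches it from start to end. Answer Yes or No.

Yes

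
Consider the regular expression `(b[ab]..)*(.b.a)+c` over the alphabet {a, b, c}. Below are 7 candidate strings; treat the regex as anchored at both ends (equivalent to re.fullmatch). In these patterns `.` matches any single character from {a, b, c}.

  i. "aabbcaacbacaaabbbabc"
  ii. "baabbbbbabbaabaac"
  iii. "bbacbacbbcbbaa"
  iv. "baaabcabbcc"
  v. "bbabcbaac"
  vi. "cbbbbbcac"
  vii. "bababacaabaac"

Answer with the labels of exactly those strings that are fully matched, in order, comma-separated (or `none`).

ii, v, vii

i → no match — must end with "ac"
ii → match
iii → no match — must end with "ac"
iv → no match — must end with "ac"
v → match
vi → no match
vii → match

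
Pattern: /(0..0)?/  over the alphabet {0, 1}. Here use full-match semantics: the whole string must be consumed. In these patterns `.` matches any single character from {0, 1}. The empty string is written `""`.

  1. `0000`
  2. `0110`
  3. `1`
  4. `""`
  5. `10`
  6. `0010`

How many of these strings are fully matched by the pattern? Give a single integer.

4

1 → match
2 → match
3 → no match
4 → match
5 → no match
6 → match
Total matched: 4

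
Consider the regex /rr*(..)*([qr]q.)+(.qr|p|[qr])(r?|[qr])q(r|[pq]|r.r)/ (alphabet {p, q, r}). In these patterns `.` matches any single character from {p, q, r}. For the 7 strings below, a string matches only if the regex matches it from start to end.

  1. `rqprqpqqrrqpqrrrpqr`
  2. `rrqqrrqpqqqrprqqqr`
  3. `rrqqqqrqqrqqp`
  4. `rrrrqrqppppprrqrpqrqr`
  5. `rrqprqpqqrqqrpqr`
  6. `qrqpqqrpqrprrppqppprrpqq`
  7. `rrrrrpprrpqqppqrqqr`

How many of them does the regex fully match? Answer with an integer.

1 → no match
2 → no match
3 → match
4 → match
5 → match
6 → no match — must start with `r`
7 → match
Total matched: 4

4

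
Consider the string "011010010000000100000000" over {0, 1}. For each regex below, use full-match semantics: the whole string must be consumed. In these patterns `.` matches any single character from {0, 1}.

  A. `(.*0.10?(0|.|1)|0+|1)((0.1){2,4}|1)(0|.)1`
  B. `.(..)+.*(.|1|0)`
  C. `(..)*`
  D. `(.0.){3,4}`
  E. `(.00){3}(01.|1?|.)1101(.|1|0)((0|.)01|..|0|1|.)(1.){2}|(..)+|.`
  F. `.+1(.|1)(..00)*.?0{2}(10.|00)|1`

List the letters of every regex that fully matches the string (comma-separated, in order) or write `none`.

B, C, E, F

A → no match — must end with "1"
B → match
C → match
D → no match
E → match
F → match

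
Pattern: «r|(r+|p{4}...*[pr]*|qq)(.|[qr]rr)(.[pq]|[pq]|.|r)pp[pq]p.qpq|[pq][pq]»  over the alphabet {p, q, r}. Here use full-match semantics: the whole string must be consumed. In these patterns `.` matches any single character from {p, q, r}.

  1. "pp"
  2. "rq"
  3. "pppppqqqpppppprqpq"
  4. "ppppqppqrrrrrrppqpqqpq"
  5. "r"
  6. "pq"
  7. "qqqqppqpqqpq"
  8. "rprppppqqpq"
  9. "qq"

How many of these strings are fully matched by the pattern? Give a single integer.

1 → match
2 → no match
3 → match
4 → match
5 → match
6 → match
7 → match
8 → match
9 → match
Total matched: 8

8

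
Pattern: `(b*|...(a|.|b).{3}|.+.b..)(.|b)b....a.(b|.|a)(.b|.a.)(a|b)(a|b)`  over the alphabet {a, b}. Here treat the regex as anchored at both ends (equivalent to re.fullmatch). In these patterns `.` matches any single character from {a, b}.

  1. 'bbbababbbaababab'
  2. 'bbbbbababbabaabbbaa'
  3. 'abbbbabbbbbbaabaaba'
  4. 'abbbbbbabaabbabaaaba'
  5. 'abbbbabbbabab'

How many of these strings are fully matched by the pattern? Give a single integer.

1 → match
2 → no match
3 → no match
4 → no match
5 → no match
Total matched: 1

1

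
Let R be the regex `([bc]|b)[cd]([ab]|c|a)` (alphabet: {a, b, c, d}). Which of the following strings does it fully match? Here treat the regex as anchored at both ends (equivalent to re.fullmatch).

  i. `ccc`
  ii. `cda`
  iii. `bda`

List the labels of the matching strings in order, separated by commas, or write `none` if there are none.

i → match
ii → match
iii → match

i, ii, iii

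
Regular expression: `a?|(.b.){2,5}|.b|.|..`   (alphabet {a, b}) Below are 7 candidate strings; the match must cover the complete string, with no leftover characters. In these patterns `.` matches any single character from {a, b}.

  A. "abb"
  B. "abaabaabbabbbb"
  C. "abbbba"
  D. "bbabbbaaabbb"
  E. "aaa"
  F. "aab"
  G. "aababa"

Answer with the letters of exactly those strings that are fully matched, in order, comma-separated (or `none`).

C

A → no match
B → no match
C → match
D → no match
E → no match
F → no match
G → no match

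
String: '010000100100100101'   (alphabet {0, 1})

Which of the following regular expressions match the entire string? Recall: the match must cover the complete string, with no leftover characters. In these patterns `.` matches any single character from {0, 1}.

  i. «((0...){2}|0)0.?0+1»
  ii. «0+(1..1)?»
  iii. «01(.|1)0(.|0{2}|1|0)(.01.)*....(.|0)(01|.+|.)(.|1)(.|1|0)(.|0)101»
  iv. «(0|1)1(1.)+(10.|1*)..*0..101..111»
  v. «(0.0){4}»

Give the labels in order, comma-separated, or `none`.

i → no match
ii → no match
iii → match
iv → no match — must end with '111'
v → no match — must end with '0'

iii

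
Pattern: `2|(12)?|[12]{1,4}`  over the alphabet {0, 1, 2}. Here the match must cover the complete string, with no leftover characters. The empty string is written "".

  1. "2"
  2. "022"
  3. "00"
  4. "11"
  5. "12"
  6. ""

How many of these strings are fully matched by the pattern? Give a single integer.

1 → match
2 → no match
3 → no match
4 → match
5 → match
6 → match
Total matched: 4

4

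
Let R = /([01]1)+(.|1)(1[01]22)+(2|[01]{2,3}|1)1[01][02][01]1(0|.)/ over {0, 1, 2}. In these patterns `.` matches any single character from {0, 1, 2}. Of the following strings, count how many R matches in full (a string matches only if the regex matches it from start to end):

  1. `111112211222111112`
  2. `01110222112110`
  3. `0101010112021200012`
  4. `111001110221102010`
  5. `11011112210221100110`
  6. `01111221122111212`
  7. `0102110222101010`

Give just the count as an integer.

2

1 → no match
2 → match
3 → no match
4 → no match
5 → match
6 → no match
7 → no match
Total matched: 2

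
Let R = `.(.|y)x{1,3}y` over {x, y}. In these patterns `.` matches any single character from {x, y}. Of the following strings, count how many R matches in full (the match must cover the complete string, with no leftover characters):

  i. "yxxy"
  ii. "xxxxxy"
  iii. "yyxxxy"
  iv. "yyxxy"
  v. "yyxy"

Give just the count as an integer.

5

i → match
ii → match
iii → match
iv → match
v → match
Total matched: 5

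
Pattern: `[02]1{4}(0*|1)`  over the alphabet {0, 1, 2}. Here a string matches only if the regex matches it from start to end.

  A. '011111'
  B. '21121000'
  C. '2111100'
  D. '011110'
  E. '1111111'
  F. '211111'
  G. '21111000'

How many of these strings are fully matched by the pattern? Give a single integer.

5

A → match
B → no match
C → match
D → match
E → no match
F → match
G → match
Total matched: 5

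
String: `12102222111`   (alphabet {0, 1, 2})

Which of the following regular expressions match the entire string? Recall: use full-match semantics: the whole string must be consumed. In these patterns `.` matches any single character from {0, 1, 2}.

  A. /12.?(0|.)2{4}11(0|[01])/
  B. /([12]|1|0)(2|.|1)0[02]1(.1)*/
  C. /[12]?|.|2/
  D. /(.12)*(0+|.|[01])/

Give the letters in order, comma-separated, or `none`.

A

A → match
B → no match
C → no match
D → no match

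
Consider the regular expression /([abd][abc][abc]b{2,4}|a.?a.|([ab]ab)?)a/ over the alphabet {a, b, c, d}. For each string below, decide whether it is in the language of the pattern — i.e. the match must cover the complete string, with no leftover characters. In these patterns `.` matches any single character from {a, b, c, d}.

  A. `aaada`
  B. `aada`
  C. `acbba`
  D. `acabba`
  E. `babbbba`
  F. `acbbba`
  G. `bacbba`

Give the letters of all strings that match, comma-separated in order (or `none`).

A, B, D, E, F, G

A. `aaada` → match
B. `aada` → match
C. `acbba` → no match
D. `acabba` → match
E. `babbbba` → match
F. `acbbba` → match
G. `bacbba` → match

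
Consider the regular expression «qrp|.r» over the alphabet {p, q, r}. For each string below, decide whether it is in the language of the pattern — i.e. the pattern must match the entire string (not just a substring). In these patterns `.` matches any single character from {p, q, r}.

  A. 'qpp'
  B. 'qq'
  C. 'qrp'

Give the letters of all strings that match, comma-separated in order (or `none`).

A → no match
B → no match
C → match

C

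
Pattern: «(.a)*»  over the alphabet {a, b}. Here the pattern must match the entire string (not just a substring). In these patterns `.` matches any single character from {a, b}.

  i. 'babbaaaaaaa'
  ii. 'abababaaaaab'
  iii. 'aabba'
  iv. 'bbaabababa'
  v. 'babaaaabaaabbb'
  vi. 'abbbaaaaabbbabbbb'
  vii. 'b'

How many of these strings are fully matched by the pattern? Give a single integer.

i → no match
ii → no match
iii → no match
iv → no match
v → no match
vi → no match
vii → no match
Total matched: 0

0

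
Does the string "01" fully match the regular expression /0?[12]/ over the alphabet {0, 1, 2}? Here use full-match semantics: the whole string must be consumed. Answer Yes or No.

Yes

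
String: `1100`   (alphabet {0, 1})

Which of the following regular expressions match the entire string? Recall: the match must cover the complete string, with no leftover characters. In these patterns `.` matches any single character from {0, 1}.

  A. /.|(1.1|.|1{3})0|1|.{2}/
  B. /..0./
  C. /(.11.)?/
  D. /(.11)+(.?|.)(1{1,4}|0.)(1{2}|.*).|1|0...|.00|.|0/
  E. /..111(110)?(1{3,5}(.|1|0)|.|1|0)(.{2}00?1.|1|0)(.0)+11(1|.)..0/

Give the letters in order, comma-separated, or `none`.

A → no match
B → match
C → no match
D → no match
E → no match

B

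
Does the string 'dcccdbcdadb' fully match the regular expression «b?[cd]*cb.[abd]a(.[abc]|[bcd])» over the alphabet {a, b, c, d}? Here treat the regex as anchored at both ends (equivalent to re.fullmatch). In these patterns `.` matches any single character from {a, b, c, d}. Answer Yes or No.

No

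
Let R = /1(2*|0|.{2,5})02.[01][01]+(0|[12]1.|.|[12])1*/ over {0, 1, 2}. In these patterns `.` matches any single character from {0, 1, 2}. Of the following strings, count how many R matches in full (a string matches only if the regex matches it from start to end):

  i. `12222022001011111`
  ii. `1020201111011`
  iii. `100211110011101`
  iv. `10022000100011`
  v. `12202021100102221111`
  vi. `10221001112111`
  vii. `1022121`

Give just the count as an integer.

5

i → match
ii → match
iii → match
iv → match
v → no match
vi → match
vii → no match
Total matched: 5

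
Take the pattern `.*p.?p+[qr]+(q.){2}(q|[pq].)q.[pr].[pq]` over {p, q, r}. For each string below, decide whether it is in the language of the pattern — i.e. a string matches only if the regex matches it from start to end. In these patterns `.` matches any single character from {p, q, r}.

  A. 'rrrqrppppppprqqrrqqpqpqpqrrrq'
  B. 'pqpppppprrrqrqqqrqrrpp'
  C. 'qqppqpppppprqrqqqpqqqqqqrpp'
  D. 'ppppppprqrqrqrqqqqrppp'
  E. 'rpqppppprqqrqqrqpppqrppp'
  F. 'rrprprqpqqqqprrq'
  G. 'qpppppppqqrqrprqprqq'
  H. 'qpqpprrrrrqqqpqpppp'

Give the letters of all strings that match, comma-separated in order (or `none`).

A, B, C, D, E, F, G

A → match
B → match
C → match
D → match
E → match
F → match
G → match
H → no match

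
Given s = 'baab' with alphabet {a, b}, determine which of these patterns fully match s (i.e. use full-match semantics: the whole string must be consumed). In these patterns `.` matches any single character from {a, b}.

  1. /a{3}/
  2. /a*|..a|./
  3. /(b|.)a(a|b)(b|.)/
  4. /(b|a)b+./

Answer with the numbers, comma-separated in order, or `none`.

3

1 → no match — must start with 'a'
2 → no match
3 → match
4 → no match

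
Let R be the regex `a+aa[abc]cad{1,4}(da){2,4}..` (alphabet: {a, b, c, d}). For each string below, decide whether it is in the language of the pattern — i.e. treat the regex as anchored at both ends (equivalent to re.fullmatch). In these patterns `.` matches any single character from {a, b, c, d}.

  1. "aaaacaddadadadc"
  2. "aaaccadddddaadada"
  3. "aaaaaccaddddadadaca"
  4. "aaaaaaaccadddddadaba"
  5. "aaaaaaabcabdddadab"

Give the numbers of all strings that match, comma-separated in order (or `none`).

1 → match
2 → no match
3 → match
4 → match
5 → no match

1, 3, 4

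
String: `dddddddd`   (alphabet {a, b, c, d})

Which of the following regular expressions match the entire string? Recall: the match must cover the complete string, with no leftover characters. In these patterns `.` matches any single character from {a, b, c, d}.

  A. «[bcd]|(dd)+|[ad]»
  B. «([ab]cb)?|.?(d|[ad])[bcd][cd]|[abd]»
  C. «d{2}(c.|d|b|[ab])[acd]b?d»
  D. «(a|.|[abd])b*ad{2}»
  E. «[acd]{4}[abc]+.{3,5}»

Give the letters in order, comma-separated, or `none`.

A → match
B → no match
C → no match
D → no match
E → no match

A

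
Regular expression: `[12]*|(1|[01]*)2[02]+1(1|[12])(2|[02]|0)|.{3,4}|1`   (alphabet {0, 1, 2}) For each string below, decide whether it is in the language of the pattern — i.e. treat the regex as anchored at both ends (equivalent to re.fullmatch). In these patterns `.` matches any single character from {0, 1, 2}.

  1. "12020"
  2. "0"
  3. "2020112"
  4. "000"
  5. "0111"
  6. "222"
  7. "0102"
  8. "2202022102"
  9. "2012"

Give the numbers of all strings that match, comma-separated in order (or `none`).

1 → no match
2 → no match
3 → match
4 → match
5 → match
6 → match
7 → match
8 → no match
9 → match

3, 4, 5, 6, 7, 9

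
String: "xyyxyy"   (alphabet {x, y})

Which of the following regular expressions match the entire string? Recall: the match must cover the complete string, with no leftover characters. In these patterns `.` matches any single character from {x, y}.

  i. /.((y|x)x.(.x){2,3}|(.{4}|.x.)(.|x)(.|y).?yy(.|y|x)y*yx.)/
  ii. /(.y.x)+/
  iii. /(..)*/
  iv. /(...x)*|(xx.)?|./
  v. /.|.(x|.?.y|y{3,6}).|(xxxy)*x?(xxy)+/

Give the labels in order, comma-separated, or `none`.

i → no match
ii → no match — must end with "x"
iii → match
iv → no match
v → no match

iii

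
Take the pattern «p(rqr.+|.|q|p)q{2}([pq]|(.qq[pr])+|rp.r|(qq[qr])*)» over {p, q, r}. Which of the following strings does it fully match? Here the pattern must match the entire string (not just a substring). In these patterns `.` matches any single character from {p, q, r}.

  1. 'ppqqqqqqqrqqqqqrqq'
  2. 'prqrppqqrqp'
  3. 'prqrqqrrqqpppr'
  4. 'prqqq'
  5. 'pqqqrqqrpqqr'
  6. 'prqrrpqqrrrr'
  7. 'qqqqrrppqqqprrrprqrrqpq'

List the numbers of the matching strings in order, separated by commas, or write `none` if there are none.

1 → no match
2. 'prqrppqqrqp' → no match
3 → no match
4. 'prqqq' → match
5. 'pqqqrqqrpqqr' → match
6. 'prqrrpqqrrrr' → no match
7 → no match — must start with 'p'

4, 5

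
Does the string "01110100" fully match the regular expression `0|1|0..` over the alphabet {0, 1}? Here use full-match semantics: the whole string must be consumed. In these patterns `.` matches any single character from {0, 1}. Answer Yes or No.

No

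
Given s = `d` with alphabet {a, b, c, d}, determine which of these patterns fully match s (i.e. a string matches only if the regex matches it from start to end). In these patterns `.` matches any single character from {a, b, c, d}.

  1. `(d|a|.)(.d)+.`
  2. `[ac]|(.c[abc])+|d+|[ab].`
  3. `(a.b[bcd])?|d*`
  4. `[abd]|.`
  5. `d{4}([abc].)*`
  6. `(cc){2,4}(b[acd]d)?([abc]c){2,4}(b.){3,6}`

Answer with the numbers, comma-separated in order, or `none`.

1 → no match
2 → match
3 → match
4 → match
5 → no match
6 → no match — must start with `cc`

2, 3, 4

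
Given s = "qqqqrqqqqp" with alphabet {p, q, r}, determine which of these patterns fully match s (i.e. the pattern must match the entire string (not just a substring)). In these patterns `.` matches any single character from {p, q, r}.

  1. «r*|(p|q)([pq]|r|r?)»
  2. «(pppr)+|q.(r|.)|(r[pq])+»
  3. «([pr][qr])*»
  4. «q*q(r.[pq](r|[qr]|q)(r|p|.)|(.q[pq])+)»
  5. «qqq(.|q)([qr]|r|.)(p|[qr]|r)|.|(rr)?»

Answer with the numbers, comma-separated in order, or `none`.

1 → no match
2 → no match
3 → no match
4 → match
5 → no match

4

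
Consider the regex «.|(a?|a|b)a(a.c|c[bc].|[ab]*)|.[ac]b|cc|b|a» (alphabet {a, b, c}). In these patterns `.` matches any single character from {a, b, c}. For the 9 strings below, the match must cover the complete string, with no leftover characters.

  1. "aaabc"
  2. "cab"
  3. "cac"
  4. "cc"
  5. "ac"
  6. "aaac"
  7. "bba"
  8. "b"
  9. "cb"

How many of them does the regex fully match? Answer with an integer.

5

1 → match
2 → match
3 → no match
4 → match
5 → no match
6 → match
7 → no match
8 → match
9 → no match
Total matched: 5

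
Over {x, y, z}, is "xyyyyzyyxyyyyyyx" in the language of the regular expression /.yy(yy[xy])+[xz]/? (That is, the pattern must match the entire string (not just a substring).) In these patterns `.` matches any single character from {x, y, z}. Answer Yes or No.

No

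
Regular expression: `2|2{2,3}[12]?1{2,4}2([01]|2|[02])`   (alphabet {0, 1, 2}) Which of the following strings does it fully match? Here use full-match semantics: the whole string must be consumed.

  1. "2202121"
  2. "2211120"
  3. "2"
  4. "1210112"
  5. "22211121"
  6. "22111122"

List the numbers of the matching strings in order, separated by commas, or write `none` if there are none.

2, 3, 5, 6

1 → no match
2 → match
3 → match
4 → no match — must start with "2"
5 → match
6 → match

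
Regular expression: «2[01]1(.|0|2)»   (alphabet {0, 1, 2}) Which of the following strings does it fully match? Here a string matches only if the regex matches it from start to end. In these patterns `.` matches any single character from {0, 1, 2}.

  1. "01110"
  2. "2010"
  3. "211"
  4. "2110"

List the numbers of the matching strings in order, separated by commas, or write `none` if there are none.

1 → no match — must start with "2"
2 → match
3 → no match
4 → match

2, 4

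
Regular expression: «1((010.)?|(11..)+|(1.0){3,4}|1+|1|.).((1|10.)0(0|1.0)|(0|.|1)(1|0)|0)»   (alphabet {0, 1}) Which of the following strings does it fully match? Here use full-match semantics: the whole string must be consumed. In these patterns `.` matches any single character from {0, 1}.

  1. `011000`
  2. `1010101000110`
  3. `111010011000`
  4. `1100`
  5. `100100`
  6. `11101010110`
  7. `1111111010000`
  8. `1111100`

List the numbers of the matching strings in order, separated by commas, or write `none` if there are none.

1 → no match — must start with `1`
2 → match
3 → match
4 → match
5 → match
6 → match
7 → match
8 → match

2, 3, 4, 5, 6, 7, 8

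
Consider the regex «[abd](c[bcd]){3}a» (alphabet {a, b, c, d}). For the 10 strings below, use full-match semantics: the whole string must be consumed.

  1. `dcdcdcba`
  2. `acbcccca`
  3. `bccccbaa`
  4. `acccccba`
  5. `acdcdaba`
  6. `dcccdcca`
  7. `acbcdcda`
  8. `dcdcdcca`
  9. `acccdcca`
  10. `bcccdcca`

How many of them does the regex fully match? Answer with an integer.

1 → match
2 → match
3 → no match
4 → match
5 → no match
6 → match
7 → match
8 → match
9 → match
10 → match
Total matched: 8

8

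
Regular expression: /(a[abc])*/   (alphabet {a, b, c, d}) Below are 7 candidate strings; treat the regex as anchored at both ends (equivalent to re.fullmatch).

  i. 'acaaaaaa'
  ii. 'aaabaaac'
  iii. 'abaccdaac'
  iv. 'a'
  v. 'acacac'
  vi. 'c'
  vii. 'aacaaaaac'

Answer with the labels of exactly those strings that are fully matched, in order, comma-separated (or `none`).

i, ii, v

i. 'acaaaaaa' → match
ii. 'aaabaaac' → match
iii. 'abaccdaac' → no match
iv. 'a' → no match
v. 'acacac' → match
vi. 'c' → no match
vii. 'aacaaaaac' → no match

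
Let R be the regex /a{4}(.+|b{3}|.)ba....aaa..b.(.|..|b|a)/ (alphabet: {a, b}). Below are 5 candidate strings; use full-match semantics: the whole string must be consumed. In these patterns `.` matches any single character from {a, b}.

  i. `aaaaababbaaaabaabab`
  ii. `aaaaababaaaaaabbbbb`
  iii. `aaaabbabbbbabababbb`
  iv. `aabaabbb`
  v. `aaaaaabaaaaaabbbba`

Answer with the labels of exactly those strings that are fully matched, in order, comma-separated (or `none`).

ii

i → no match
ii → match
iii → no match
iv → no match
v → no match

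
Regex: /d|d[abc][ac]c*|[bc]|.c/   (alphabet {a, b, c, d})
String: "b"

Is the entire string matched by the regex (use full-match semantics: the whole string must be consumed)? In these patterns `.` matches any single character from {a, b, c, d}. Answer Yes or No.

Yes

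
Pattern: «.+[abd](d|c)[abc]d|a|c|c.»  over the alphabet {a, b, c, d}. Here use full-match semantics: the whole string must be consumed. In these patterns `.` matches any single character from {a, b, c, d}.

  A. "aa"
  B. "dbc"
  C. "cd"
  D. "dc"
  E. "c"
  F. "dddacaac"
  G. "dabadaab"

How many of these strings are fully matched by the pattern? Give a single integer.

2

A → no match
B → no match
C → match
D → no match
E → match
F → no match
G → no match
Total matched: 2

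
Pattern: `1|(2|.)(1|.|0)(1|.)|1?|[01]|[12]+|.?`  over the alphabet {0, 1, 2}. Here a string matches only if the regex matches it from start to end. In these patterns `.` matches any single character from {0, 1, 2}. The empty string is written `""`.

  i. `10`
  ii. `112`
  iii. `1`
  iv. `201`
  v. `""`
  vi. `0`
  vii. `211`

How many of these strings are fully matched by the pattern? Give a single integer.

i → no match
ii → match
iii → match
iv → match
v → match
vi → match
vii → match
Total matched: 6

6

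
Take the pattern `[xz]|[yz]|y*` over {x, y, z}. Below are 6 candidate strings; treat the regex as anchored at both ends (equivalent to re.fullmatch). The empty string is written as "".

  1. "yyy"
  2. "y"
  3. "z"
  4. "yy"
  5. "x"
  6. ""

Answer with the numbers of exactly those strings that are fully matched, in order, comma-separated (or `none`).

1 → match
2 → match
3 → match
4 → match
5 → match
6 → match

1, 2, 3, 4, 5, 6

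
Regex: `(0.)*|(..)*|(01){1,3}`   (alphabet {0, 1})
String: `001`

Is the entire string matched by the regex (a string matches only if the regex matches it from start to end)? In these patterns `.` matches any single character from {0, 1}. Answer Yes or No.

No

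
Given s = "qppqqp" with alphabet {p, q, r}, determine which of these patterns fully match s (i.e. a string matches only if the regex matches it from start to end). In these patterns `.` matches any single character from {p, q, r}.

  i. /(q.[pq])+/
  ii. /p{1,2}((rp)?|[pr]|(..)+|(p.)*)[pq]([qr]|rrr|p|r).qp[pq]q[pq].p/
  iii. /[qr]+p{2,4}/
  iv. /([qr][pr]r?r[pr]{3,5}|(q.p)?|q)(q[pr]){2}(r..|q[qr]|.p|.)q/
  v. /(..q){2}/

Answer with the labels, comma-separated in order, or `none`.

i → match
ii → no match — must start with "p"
iii → no match
iv → no match — must end with "q"
v → no match — must end with "q"

i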